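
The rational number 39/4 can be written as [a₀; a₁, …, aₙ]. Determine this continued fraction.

⌊39/4⌋ = 9, remainder 3
⌊4/3⌋ = 1, remainder 1
⌊3/1⌋ = 3, remainder 0

[9; 1, 3]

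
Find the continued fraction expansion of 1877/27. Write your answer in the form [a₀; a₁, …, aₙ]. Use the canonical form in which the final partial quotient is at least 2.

Run the Euclidean algorithm, recording each quotient:
1877 ÷ 27 → quotient 69, remainder 14
27 ÷ 14 → quotient 1, remainder 13
14 ÷ 13 → quotient 1, remainder 1
13 ÷ 1 → quotient 13, remainder 0

[69; 1, 1, 13]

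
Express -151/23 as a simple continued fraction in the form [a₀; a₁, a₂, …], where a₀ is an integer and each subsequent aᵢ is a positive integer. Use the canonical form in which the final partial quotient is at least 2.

-151 ÷ 23 → quotient -7, remainder 10
23 ÷ 10 → quotient 2, remainder 3
10 ÷ 3 → quotient 3, remainder 1
3 ÷ 1 → quotient 3, remainder 0

[-7; 2, 3, 3]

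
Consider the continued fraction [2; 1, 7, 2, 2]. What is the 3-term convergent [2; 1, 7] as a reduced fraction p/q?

23/8

Start with 7.
1 + 1/(7/1) = 1 + 1/7 = 8/7
2 + 1/(8/7) = 2 + 7/8 = 23/8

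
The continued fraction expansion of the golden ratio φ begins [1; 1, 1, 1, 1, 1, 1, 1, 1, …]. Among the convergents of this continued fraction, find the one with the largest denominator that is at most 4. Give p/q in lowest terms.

List convergents until the denominator exceeds the bound:
a_0 = 1: 1/1  (≤ bound)
a_1 = 1: 2/1  (≤ bound)
a_2 = 1: 3/2  (≤ bound)
a_3 = 1: 5/3  (≤ bound)
a_4 = 1: 8/5  (> 4, stop)

5/3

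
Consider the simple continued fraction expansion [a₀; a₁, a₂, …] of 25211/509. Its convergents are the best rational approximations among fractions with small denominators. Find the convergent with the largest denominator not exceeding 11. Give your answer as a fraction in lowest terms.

99/2

a_0 = 49: 49/1  (≤ bound)
a_1 = 1: 50/1  (≤ bound)
a_2 = 1: 99/2  (≤ bound)
a_3 = 7: 743/15  (> 11, stop)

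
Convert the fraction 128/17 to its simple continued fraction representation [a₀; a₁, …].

[7; 1, 1, 8]

128 ÷ 17 → quotient 7, remainder 9
17 ÷ 9 → quotient 1, remainder 8
9 ÷ 8 → quotient 1, remainder 1
8 ÷ 1 → quotient 8, remainder 0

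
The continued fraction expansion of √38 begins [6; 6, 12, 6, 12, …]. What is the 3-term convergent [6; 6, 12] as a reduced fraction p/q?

Starting at the tail and folding back:
Start with 12.
6 + 1/(12/1) = 6 + 1/12 = 73/12
6 + 1/(73/12) = 6 + 12/73 = 450/73

450/73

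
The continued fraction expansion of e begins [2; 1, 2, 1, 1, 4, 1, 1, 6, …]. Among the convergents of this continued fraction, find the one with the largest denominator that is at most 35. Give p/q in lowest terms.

List convergents until the denominator exceeds the bound:
a_0 = 2: 2/1  (≤ bound)
a_1 = 1: 3/1  (≤ bound)
a_2 = 2: 8/3  (≤ bound)
a_3 = 1: 11/4  (≤ bound)
a_4 = 1: 19/7  (≤ bound)
a_5 = 4: 87/32  (≤ bound)
a_6 = 1: 106/39  (> 35, stop)

87/32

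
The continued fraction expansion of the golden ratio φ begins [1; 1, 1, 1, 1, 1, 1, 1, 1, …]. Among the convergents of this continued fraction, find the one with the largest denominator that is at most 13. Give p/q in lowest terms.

21/13

List convergents until the denominator exceeds the bound:
a_0 = 1: 1/1  (≤ bound)
a_1 = 1: 2/1  (≤ bound)
a_2 = 1: 3/2  (≤ bound)
a_3 = 1: 5/3  (≤ bound)
a_4 = 1: 8/5  (≤ bound)
a_5 = 1: 13/8  (≤ bound)
a_6 = 1: 21/13  (≤ bound)
a_7 = 1: 34/21  (> 13, stop)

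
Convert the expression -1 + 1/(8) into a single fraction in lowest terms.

Starting at the tail and folding back:
Start with 8.
-1 + 1/(8/1) = -1 + 1/8 = -7/8

-7/8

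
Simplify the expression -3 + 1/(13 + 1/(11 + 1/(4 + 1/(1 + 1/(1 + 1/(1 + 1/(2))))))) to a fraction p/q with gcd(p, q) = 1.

a_0 = -3: -3/1
a_1 = 13: -38/13
a_2 = 11: -421/144
a_3 = 4: -1722/589
a_4 = 1: -2143/733
a_5 = 1: -3865/1322
a_6 = 1: -6008/2055
a_7 = 2: -15881/5432

-15881/5432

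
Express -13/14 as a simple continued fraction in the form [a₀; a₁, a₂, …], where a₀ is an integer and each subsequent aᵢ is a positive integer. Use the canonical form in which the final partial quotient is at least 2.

[-1; 14]

-13 ÷ 14 → quotient -1, remainder 1
14 ÷ 1 → quotient 14, remainder 0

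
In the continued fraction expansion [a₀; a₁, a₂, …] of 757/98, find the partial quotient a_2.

2

757 ÷ 98 → quotient 7, remainder 71
98 ÷ 71 → quotient 1, remainder 27
71 ÷ 27 → quotient 2, remainder 17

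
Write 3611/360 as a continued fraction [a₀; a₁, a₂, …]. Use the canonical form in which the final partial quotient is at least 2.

⌊3611/360⌋ = 10, remainder 11
⌊360/11⌋ = 32, remainder 8
⌊11/8⌋ = 1, remainder 3
⌊8/3⌋ = 2, remainder 2
⌊3/2⌋ = 1, remainder 1
⌊2/1⌋ = 2, remainder 0

[10; 32, 1, 2, 1, 2]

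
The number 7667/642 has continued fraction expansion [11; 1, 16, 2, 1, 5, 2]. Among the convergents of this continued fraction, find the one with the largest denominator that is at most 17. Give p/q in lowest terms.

203/17

List convergents until the denominator exceeds the bound:
a_0 = 11: 11/1  (≤ bound)
a_1 = 1: 12/1  (≤ bound)
a_2 = 16: 203/17  (≤ bound)
a_3 = 2: 418/35  (> 17, stop)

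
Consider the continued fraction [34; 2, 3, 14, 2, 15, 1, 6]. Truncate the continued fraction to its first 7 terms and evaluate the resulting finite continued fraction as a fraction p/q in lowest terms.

117475/3412

Use the convergent recurrence hₖ = aₖ·hₖ₋₁ + hₖ₋₂ (and likewise for the denominators kₖ):
a_0 = 34: 34/1
a_1 = 2: 69/2
a_2 = 3: 241/7
a_3 = 14: 3443/100
a_4 = 2: 7127/207
a_5 = 15: 110348/3205
a_6 = 1: 117475/3412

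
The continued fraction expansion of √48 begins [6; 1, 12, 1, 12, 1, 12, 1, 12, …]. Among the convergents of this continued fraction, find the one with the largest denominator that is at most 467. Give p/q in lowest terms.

1351/195

a_0 = 6: 6/1  (≤ bound)
a_1 = 1: 7/1  (≤ bound)
a_2 = 12: 90/13  (≤ bound)
a_3 = 1: 97/14  (≤ bound)
a_4 = 12: 1254/181  (≤ bound)
a_5 = 1: 1351/195  (≤ bound)
a_6 = 12: 17466/2521  (> 467, stop)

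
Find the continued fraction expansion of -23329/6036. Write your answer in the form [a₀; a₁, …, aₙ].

[-4; 7, 2, 2, 6, 8, 3]

-23329 = -4·6036 + 815, so a_0 = -4
6036 = 7·815 + 331, so a_1 = 7
815 = 2·331 + 153, so a_2 = 2
331 = 2·153 + 25, so a_3 = 2
153 = 6·25 + 3, so a_4 = 6
25 = 8·3 + 1, so a_5 = 8
3 = 3·1 + 0, so a_6 = 3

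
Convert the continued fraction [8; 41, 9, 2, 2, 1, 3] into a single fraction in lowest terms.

Compute successive convergents:
a_0 = 8: 8/1
a_1 = 41: 329/41
a_2 = 9: 2969/370
a_3 = 2: 6267/781
a_4 = 2: 15503/1932
a_5 = 1: 21770/2713
a_6 = 3: 80813/10071

80813/10071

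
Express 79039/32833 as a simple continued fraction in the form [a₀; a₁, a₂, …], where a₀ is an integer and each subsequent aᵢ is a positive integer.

Run the Euclidean algorithm, recording each quotient:
79039 ÷ 32833 → quotient 2, remainder 13373
32833 ÷ 13373 → quotient 2, remainder 6087
13373 ÷ 6087 → quotient 2, remainder 1199
6087 ÷ 1199 → quotient 5, remainder 92
1199 ÷ 92 → quotient 13, remainder 3
92 ÷ 3 → quotient 30, remainder 2
3 ÷ 2 → quotient 1, remainder 1
2 ÷ 1 → quotient 2, remainder 0

[2; 2, 2, 5, 13, 30, 1, 2]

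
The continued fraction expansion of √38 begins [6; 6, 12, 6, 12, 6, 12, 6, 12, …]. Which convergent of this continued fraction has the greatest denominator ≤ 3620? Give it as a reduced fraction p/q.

2737/444

List convergents until the denominator exceeds the bound:
a_0 = 6: 6/1  (≤ bound)
a_1 = 6: 37/6  (≤ bound)
a_2 = 12: 450/73  (≤ bound)
a_3 = 6: 2737/444  (≤ bound)
a_4 = 12: 33294/5401  (> 3620, stop)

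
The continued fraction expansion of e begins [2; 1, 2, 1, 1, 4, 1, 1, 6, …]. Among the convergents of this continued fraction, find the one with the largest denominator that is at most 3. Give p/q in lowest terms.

8/3

List convergents until the denominator exceeds the bound:
a_0 = 2: 2/1  (≤ bound)
a_1 = 1: 3/1  (≤ bound)
a_2 = 2: 8/3  (≤ bound)
a_3 = 1: 11/4  (> 3, stop)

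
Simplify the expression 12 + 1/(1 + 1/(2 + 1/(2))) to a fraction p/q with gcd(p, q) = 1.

89/7

Starting at the tail and folding back:
Start with 2.
2 + 1/(2/1) = 2 + 1/2 = 5/2
1 + 1/(5/2) = 1 + 2/5 = 7/5
12 + 1/(7/5) = 12 + 5/7 = 89/7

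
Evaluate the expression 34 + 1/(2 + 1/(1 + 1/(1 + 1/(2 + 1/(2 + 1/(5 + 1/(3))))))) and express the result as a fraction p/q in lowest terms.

Use the convergent recurrence hₖ = aₖ·hₖ₋₁ + hₖ₋₂ (and likewise for the denominators kₖ):
a_0 = 34: 34/1
a_1 = 2: 69/2
a_2 = 1: 103/3
a_3 = 1: 172/5
a_4 = 2: 447/13
a_5 = 2: 1066/31
a_6 = 5: 5777/168
a_7 = 3: 18397/535

18397/535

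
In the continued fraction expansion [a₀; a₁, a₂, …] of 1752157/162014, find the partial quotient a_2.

⌊1752157/162014⌋ = 10, remainder 132017
⌊162014/132017⌋ = 1, remainder 29997
⌊132017/29997⌋ = 4, remainder 12029

4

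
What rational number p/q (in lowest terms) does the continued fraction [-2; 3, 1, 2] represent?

-19/11

Start with 2.
1 + 1/(2/1) = 1 + 1/2 = 3/2
3 + 1/(3/2) = 3 + 2/3 = 11/3
-2 + 1/(11/3) = -2 + 3/11 = -19/11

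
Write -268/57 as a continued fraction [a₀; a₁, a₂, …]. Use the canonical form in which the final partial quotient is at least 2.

Apply division with remainder until the remainder is 0:
-268 ÷ 57 → quotient -5, remainder 17
57 ÷ 17 → quotient 3, remainder 6
17 ÷ 6 → quotient 2, remainder 5
6 ÷ 5 → quotient 1, remainder 1
5 ÷ 1 → quotient 5, remainder 0

[-5; 3, 2, 1, 5]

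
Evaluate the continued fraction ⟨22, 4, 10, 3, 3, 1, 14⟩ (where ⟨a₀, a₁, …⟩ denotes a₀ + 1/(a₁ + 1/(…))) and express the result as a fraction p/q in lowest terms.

Start with 14.
1 + 1/(14/1) = 1 + 1/14 = 15/14
3 + 1/(15/14) = 3 + 14/15 = 59/15
3 + 1/(59/15) = 3 + 15/59 = 192/59
10 + 1/(192/59) = 10 + 59/192 = 1979/192
4 + 1/(1979/192) = 4 + 192/1979 = 8108/1979
22 + 1/(8108/1979) = 22 + 1979/8108 = 180355/8108

180355/8108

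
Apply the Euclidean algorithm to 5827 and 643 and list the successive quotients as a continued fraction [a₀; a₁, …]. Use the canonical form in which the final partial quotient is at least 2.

Repeatedly divide and take the remainder:
⌊5827/643⌋ = 9, remainder 40
⌊643/40⌋ = 16, remainder 3
⌊40/3⌋ = 13, remainder 1
⌊3/1⌋ = 3, remainder 0

[9; 16, 13, 3]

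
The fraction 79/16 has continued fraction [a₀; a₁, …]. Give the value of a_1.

1

79 ÷ 16 → quotient 4, remainder 15
16 ÷ 15 → quotient 1, remainder 1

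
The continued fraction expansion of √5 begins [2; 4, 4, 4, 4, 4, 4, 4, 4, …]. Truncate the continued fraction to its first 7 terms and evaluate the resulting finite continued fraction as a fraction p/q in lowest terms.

12238/5473

a_0 = 2: 2/1
a_1 = 4: 9/4
a_2 = 4: 38/17
a_3 = 4: 161/72
a_4 = 4: 682/305
a_5 = 4: 2889/1292
a_6 = 4: 12238/5473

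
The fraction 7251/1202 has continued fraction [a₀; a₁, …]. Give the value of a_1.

Apply division with remainder until the remainder is 0:
7251 ÷ 1202 → quotient 6, remainder 39
1202 ÷ 39 → quotient 30, remainder 32

30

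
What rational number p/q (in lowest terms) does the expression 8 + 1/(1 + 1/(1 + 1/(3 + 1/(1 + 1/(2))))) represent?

Start with 2.
1 + 1/(2/1) = 1 + 1/2 = 3/2
3 + 1/(3/2) = 3 + 2/3 = 11/3
1 + 1/(11/3) = 1 + 3/11 = 14/11
1 + 1/(14/11) = 1 + 11/14 = 25/14
8 + 1/(25/14) = 8 + 14/25 = 214/25

214/25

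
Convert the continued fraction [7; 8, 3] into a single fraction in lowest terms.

a_0 = 7: 7/1
a_1 = 8: 57/8
a_2 = 3: 178/25

178/25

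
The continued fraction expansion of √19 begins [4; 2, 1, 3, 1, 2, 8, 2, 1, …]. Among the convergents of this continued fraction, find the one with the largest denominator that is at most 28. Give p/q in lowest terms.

List convergents until the denominator exceeds the bound:
a_0 = 4: 4/1  (≤ bound)
a_1 = 2: 9/2  (≤ bound)
a_2 = 1: 13/3  (≤ bound)
a_3 = 3: 48/11  (≤ bound)
a_4 = 1: 61/14  (≤ bound)
a_5 = 2: 170/39  (> 28, stop)

61/14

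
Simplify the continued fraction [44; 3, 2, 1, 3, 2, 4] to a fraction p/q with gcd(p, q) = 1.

16523/373

Build up convergents one term at a time:
a_0 = 44: 44/1
a_1 = 3: 133/3
a_2 = 2: 310/7
a_3 = 1: 443/10
a_4 = 3: 1639/37
a_5 = 2: 3721/84
a_6 = 4: 16523/373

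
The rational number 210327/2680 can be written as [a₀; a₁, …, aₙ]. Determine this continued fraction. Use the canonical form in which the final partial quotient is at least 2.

[78; 2, 12, 7, 15]

Repeatedly divide and take the remainder:
210327 ÷ 2680 → quotient 78, remainder 1287
2680 ÷ 1287 → quotient 2, remainder 106
1287 ÷ 106 → quotient 12, remainder 15
106 ÷ 15 → quotient 7, remainder 1
15 ÷ 1 → quotient 15, remainder 0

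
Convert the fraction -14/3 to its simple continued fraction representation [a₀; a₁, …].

[-5; 3]

Repeatedly divide and take the remainder:
⌊-14/3⌋ = -5, remainder 1
⌊3/1⌋ = 3, remainder 0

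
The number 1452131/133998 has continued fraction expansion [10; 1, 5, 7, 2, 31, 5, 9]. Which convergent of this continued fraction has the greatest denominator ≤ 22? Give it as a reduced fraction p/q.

a_0 = 10: 10/1  (≤ bound)
a_1 = 1: 11/1  (≤ bound)
a_2 = 5: 65/6  (≤ bound)
a_3 = 7: 466/43  (> 22, stop)

65/6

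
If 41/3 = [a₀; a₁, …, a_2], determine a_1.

1

⌊41/3⌋ = 13, remainder 2
⌊3/2⌋ = 1, remainder 1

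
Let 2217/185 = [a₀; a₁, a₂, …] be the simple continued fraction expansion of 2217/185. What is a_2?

60

Run the Euclidean algorithm, recording each quotient:
⌊2217/185⌋ = 11, remainder 182
⌊185/182⌋ = 1, remainder 3
⌊182/3⌋ = 60, remainder 2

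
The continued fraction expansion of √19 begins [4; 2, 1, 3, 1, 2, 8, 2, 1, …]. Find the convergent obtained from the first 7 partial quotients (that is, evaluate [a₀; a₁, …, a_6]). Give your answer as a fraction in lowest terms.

Start with 8.
2 + 1/(8/1) = 2 + 1/8 = 17/8
1 + 1/(17/8) = 1 + 8/17 = 25/17
3 + 1/(25/17) = 3 + 17/25 = 92/25
1 + 1/(92/25) = 1 + 25/92 = 117/92
2 + 1/(117/92) = 2 + 92/117 = 326/117
4 + 1/(326/117) = 4 + 117/326 = 1421/326

1421/326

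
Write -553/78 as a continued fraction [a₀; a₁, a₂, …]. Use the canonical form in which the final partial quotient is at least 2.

[-8; 1, 10, 7]

Run the Euclidean algorithm, recording each quotient:
-553 = -8·78 + 71, so a_0 = -8
78 = 1·71 + 7, so a_1 = 1
71 = 10·7 + 1, so a_2 = 10
7 = 7·1 + 0, so a_3 = 7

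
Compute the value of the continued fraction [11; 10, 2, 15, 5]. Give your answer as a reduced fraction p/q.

18263/1646

a_0 = 11: 11/1
a_1 = 10: 111/10
a_2 = 2: 233/21
a_3 = 15: 3606/325
a_4 = 5: 18263/1646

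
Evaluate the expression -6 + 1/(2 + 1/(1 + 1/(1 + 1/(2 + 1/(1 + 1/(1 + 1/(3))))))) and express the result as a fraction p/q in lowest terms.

Start with 3.
1 + 1/(3/1) = 1 + 1/3 = 4/3
1 + 1/(4/3) = 1 + 3/4 = 7/4
2 + 1/(7/4) = 2 + 4/7 = 18/7
1 + 1/(18/7) = 1 + 7/18 = 25/18
1 + 1/(25/18) = 1 + 18/25 = 43/25
2 + 1/(43/25) = 2 + 25/43 = 111/43
-6 + 1/(111/43) = -6 + 43/111 = -623/111

-623/111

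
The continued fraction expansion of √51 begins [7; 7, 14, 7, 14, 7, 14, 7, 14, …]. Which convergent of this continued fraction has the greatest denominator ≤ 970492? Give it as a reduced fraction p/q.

499850/69993

List convergents until the denominator exceeds the bound:
a_0 = 7: 7/1  (≤ bound)
a_1 = 7: 50/7  (≤ bound)
a_2 = 14: 707/99  (≤ bound)
a_3 = 7: 4999/700  (≤ bound)
a_4 = 14: 70693/9899  (≤ bound)
a_5 = 7: 499850/69993  (≤ bound)
a_6 = 14: 7068593/989801  (> 970492, stop)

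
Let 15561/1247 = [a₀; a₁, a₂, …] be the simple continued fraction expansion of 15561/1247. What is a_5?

15561 ÷ 1247 → quotient 12, remainder 597
1247 ÷ 597 → quotient 2, remainder 53
597 ÷ 53 → quotient 11, remainder 14
53 ÷ 14 → quotient 3, remainder 11
14 ÷ 11 → quotient 1, remainder 3
11 ÷ 3 → quotient 3, remainder 2

3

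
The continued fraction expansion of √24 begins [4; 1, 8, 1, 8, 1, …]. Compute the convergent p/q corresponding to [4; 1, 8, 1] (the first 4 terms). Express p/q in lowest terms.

Build up convergents one term at a time:
a_0 = 4: 4/1
a_1 = 1: 5/1
a_2 = 8: 44/9
a_3 = 1: 49/10

49/10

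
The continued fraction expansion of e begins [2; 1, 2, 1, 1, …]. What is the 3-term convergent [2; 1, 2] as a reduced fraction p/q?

8/3

Use the convergent recurrence hₖ = aₖ·hₖ₋₁ + hₖ₋₂ (and likewise for the denominators kₖ):
a_0 = 2: 2/1
a_1 = 1: 3/1
a_2 = 2: 8/3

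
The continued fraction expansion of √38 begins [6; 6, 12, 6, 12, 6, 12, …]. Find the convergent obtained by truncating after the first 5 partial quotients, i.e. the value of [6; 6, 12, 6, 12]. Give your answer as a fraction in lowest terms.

Compute successive convergents:
a_0 = 6: 6/1
a_1 = 6: 37/6
a_2 = 12: 450/73
a_3 = 6: 2737/444
a_4 = 12: 33294/5401

33294/5401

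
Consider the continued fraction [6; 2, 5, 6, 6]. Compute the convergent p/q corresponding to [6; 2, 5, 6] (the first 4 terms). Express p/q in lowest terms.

439/68

a_0 = 6: 6/1
a_1 = 2: 13/2
a_2 = 5: 71/11
a_3 = 6: 439/68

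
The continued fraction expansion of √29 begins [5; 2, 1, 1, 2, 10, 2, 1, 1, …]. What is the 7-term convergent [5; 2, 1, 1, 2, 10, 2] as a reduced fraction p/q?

1524/283

Start with 2.
10 + 1/(2/1) = 10 + 1/2 = 21/2
2 + 1/(21/2) = 2 + 2/21 = 44/21
1 + 1/(44/21) = 1 + 21/44 = 65/44
1 + 1/(65/44) = 1 + 44/65 = 109/65
2 + 1/(109/65) = 2 + 65/109 = 283/109
5 + 1/(283/109) = 5 + 109/283 = 1524/283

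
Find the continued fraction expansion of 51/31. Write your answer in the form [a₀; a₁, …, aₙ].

[1; 1, 1, 1, 4, 2]

51 = 1·31 + 20, so a_0 = 1
31 = 1·20 + 11, so a_1 = 1
20 = 1·11 + 9, so a_2 = 1
11 = 1·9 + 2, so a_3 = 1
9 = 4·2 + 1, so a_4 = 4
2 = 2·1 + 0, so a_5 = 2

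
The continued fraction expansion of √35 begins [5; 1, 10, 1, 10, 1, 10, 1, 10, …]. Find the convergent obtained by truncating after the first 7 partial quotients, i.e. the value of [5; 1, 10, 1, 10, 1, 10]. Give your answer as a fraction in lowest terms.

a_0 = 5: 5/1
a_1 = 1: 6/1
a_2 = 10: 65/11
a_3 = 1: 71/12
a_4 = 10: 775/131
a_5 = 1: 846/143
a_6 = 10: 9235/1561

9235/1561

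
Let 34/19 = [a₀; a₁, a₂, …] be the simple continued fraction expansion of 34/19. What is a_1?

1

34 ÷ 19 → quotient 1, remainder 15
19 ÷ 15 → quotient 1, remainder 4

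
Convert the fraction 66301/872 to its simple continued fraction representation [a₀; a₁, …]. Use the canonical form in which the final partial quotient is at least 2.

66301 = 76·872 + 29, so a_0 = 76
872 = 30·29 + 2, so a_1 = 30
29 = 14·2 + 1, so a_2 = 14
2 = 2·1 + 0, so a_3 = 2

[76; 30, 14, 2]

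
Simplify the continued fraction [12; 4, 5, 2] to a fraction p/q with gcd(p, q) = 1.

Compute successive convergents:
a_0 = 12: 12/1
a_1 = 4: 49/4
a_2 = 5: 257/21
a_3 = 2: 563/46

563/46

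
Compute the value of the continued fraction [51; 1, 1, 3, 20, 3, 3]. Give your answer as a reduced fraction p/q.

Compute successive convergents:
a_0 = 51: 51/1
a_1 = 1: 52/1
a_2 = 1: 103/2
a_3 = 3: 361/7
a_4 = 20: 7323/142
a_5 = 3: 22330/433
a_6 = 3: 74313/1441

74313/1441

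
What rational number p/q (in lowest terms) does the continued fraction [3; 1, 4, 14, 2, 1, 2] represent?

2217/583

a_0 = 3: 3/1
a_1 = 1: 4/1
a_2 = 4: 19/5
a_3 = 14: 270/71
a_4 = 2: 559/147
a_5 = 1: 829/218
a_6 = 2: 2217/583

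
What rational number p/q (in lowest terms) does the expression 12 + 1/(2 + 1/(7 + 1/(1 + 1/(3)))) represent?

Start with 3.
1 + 1/(3/1) = 1 + 1/3 = 4/3
7 + 1/(4/3) = 7 + 3/4 = 31/4
2 + 1/(31/4) = 2 + 4/31 = 66/31
12 + 1/(66/31) = 12 + 31/66 = 823/66

823/66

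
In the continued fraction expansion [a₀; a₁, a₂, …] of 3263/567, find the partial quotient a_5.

1

Run the Euclidean algorithm, recording each quotient:
3263 ÷ 567 → quotient 5, remainder 428
567 ÷ 428 → quotient 1, remainder 139
428 ÷ 139 → quotient 3, remainder 11
139 ÷ 11 → quotient 12, remainder 7
11 ÷ 7 → quotient 1, remainder 4
7 ÷ 4 → quotient 1, remainder 3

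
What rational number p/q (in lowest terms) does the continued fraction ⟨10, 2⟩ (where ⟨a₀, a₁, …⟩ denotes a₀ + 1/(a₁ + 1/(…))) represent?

21/2

Starting at the tail and folding back:
Start with 2.
10 + 1/(2/1) = 10 + 1/2 = 21/2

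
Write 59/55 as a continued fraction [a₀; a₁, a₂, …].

Run the Euclidean algorithm, recording each quotient:
59 ÷ 55 → quotient 1, remainder 4
55 ÷ 4 → quotient 13, remainder 3
4 ÷ 3 → quotient 1, remainder 1
3 ÷ 1 → quotient 3, remainder 0

[1; 13, 1, 3]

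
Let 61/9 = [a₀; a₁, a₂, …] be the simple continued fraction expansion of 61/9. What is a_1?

Apply division with remainder until the remainder is 0:
61 = 6·9 + 7, so a_0 = 6
9 = 1·7 + 2, so a_1 = 1

1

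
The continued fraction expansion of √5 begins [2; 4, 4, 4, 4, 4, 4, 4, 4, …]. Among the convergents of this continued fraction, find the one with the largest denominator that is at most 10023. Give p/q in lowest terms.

12238/5473

a_0 = 2: 2/1  (≤ bound)
a_1 = 4: 9/4  (≤ bound)
a_2 = 4: 38/17  (≤ bound)
a_3 = 4: 161/72  (≤ bound)
a_4 = 4: 682/305  (≤ bound)
a_5 = 4: 2889/1292  (≤ bound)
a_6 = 4: 12238/5473  (≤ bound)
a_7 = 4: 51841/23184  (> 10023, stop)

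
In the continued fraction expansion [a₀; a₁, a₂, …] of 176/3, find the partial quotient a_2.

176 ÷ 3 → quotient 58, remainder 2
3 ÷ 2 → quotient 1, remainder 1
2 ÷ 1 → quotient 2, remainder 0

2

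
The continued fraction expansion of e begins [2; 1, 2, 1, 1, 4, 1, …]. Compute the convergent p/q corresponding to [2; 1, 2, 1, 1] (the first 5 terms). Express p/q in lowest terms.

Start with 1.
1 + 1/(1/1) = 1 + 1/1 = 2/1
2 + 1/(2/1) = 2 + 1/2 = 5/2
1 + 1/(5/2) = 1 + 2/5 = 7/5
2 + 1/(7/5) = 2 + 5/7 = 19/7

19/7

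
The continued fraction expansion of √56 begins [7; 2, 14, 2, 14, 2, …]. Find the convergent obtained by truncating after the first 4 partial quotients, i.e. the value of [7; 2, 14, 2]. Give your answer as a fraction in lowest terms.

Start with 2.
14 + 1/(2/1) = 14 + 1/2 = 29/2
2 + 1/(29/2) = 2 + 2/29 = 60/29
7 + 1/(60/29) = 7 + 29/60 = 449/60

449/60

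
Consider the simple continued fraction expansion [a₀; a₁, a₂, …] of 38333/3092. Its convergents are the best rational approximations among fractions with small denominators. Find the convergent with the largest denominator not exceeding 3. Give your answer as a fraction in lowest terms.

37/3

a_0 = 12: 12/1  (≤ bound)
a_1 = 2: 25/2  (≤ bound)
a_2 = 1: 37/3  (≤ bound)
a_3 = 1: 62/5  (> 3, stop)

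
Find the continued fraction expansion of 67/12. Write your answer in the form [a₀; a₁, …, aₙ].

67 = 5·12 + 7, so a_0 = 5
12 = 1·7 + 5, so a_1 = 1
7 = 1·5 + 2, so a_2 = 1
5 = 2·2 + 1, so a_3 = 2
2 = 2·1 + 0, so a_4 = 2

[5; 1, 1, 2, 2]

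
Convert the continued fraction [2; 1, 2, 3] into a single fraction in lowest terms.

Start with 3.
2 + 1/(3/1) = 2 + 1/3 = 7/3
1 + 1/(7/3) = 1 + 3/7 = 10/7
2 + 1/(10/7) = 2 + 7/10 = 27/10

27/10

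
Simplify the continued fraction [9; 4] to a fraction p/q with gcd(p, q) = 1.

Start with 4.
9 + 1/(4/1) = 9 + 1/4 = 37/4

37/4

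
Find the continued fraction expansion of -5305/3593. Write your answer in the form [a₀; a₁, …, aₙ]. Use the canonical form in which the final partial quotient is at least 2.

[-2; 1, 1, 10, 7, 1, 2, 7]

⌊-5305/3593⌋ = -2, remainder 1881
⌊3593/1881⌋ = 1, remainder 1712
⌊1881/1712⌋ = 1, remainder 169
⌊1712/169⌋ = 10, remainder 22
⌊169/22⌋ = 7, remainder 15
⌊22/15⌋ = 1, remainder 7
⌊15/7⌋ = 2, remainder 1
⌊7/1⌋ = 7, remainder 0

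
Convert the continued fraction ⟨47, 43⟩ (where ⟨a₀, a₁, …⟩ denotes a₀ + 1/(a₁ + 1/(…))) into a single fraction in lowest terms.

2022/43

Compute successive convergents:
a_0 = 47: 47/1
a_1 = 43: 2022/43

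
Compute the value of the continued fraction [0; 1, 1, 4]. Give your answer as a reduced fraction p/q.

Start with 4.
1 + 1/(4/1) = 1 + 1/4 = 5/4
1 + 1/(5/4) = 1 + 4/5 = 9/5
0 + 1/(9/5) = 0 + 5/9 = 5/9

5/9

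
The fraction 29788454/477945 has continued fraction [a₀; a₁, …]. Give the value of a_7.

13

29788454 = 62·477945 + 155864, so a_0 = 62
477945 = 3·155864 + 10353, so a_1 = 3
155864 = 15·10353 + 569, so a_2 = 15
10353 = 18·569 + 111, so a_3 = 18
569 = 5·111 + 14, so a_4 = 5
111 = 7·14 + 13, so a_5 = 7
14 = 1·13 + 1, so a_6 = 1
13 = 13·1 + 0, so a_7 = 13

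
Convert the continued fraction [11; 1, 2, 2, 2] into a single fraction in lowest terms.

Start with 2.
2 + 1/(2/1) = 2 + 1/2 = 5/2
2 + 1/(5/2) = 2 + 2/5 = 12/5
1 + 1/(12/5) = 1 + 5/12 = 17/12
11 + 1/(17/12) = 11 + 12/17 = 199/17

199/17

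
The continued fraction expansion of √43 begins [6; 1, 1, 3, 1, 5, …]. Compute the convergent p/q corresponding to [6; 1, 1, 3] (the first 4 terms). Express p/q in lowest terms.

46/7

Start with 3.
1 + 1/(3/1) = 1 + 1/3 = 4/3
1 + 1/(4/3) = 1 + 3/4 = 7/4
6 + 1/(7/4) = 6 + 4/7 = 46/7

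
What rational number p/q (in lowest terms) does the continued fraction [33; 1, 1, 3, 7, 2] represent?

a_0 = 33: 33/1
a_1 = 1: 34/1
a_2 = 1: 67/2
a_3 = 3: 235/7
a_4 = 7: 1712/51
a_5 = 2: 3659/109

3659/109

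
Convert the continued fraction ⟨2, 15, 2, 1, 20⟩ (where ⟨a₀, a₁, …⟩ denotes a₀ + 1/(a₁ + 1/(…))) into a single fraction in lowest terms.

Start with 20.
1 + 1/(20/1) = 1 + 1/20 = 21/20
2 + 1/(21/20) = 2 + 20/21 = 62/21
15 + 1/(62/21) = 15 + 21/62 = 951/62
2 + 1/(951/62) = 2 + 62/951 = 1964/951

1964/951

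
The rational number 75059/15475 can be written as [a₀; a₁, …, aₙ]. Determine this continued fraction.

[4; 1, 5, 1, 2, 7, 52, 2]

75059 = 4·15475 + 13159, so a_0 = 4
15475 = 1·13159 + 2316, so a_1 = 1
13159 = 5·2316 + 1579, so a_2 = 5
2316 = 1·1579 + 737, so a_3 = 1
1579 = 2·737 + 105, so a_4 = 2
737 = 7·105 + 2, so a_5 = 7
105 = 52·2 + 1, so a_6 = 52
2 = 2·1 + 0, so a_7 = 2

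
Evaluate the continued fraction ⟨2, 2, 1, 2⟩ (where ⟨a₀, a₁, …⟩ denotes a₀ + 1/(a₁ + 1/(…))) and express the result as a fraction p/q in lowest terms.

Start with 2.
1 + 1/(2/1) = 1 + 1/2 = 3/2
2 + 1/(3/2) = 2 + 2/3 = 8/3
2 + 1/(8/3) = 2 + 3/8 = 19/8

19/8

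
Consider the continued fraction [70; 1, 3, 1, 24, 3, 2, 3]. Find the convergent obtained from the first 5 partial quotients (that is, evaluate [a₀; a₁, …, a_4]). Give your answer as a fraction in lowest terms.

Start with 24.
1 + 1/(24/1) = 1 + 1/24 = 25/24
3 + 1/(25/24) = 3 + 24/25 = 99/25
1 + 1/(99/25) = 1 + 25/99 = 124/99
70 + 1/(124/99) = 70 + 99/124 = 8779/124

8779/124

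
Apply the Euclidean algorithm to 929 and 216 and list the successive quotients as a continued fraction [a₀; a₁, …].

Repeatedly divide and take the remainder:
⌊929/216⌋ = 4, remainder 65
⌊216/65⌋ = 3, remainder 21
⌊65/21⌋ = 3, remainder 2
⌊21/2⌋ = 10, remainder 1
⌊2/1⌋ = 2, remainder 0

[4; 3, 3, 10, 2]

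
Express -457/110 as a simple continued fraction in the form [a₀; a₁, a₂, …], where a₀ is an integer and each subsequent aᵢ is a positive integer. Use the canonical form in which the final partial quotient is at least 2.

-457 = -5·110 + 93, so a_0 = -5
110 = 1·93 + 17, so a_1 = 1
93 = 5·17 + 8, so a_2 = 5
17 = 2·8 + 1, so a_3 = 2
8 = 8·1 + 0, so a_4 = 8

[-5; 1, 5, 2, 8]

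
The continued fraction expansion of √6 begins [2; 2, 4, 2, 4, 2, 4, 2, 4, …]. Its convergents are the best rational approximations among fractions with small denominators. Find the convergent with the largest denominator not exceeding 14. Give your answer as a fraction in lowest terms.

a_0 = 2: 2/1  (≤ bound)
a_1 = 2: 5/2  (≤ bound)
a_2 = 4: 22/9  (≤ bound)
a_3 = 2: 49/20  (> 14, stop)

22/9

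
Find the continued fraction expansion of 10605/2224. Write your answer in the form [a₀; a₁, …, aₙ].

Run the Euclidean algorithm, recording each quotient:
10605 ÷ 2224 → quotient 4, remainder 1709
2224 ÷ 1709 → quotient 1, remainder 515
1709 ÷ 515 → quotient 3, remainder 164
515 ÷ 164 → quotient 3, remainder 23
164 ÷ 23 → quotient 7, remainder 3
23 ÷ 3 → quotient 7, remainder 2
3 ÷ 2 → quotient 1, remainder 1
2 ÷ 1 → quotient 2, remainder 0

[4; 1, 3, 3, 7, 7, 1, 2]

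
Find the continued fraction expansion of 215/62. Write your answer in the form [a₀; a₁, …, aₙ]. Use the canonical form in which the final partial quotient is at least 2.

[3; 2, 7, 4]

215 = 3·62 + 29, so a_0 = 3
62 = 2·29 + 4, so a_1 = 2
29 = 7·4 + 1, so a_2 = 7
4 = 4·1 + 0, so a_3 = 4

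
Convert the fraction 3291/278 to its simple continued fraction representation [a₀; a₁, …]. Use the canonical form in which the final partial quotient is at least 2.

3291 ÷ 278 → quotient 11, remainder 233
278 ÷ 233 → quotient 1, remainder 45
233 ÷ 45 → quotient 5, remainder 8
45 ÷ 8 → quotient 5, remainder 5
8 ÷ 5 → quotient 1, remainder 3
5 ÷ 3 → quotient 1, remainder 2
3 ÷ 2 → quotient 1, remainder 1
2 ÷ 1 → quotient 2, remainder 0

[11; 1, 5, 5, 1, 1, 1, 2]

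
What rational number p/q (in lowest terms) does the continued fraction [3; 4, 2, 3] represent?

Build up convergents one term at a time:
a_0 = 3: 3/1
a_1 = 4: 13/4
a_2 = 2: 29/9
a_3 = 3: 100/31

100/31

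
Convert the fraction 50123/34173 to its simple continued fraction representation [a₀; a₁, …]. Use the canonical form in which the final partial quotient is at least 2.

50123 ÷ 34173 → quotient 1, remainder 15950
34173 ÷ 15950 → quotient 2, remainder 2273
15950 ÷ 2273 → quotient 7, remainder 39
2273 ÷ 39 → quotient 58, remainder 11
39 ÷ 11 → quotient 3, remainder 6
11 ÷ 6 → quotient 1, remainder 5
6 ÷ 5 → quotient 1, remainder 1
5 ÷ 1 → quotient 5, remainder 0

[1; 2, 7, 58, 3, 1, 1, 5]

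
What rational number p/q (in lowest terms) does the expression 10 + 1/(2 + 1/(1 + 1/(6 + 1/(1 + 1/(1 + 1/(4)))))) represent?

a_0 = 10: 10/1
a_1 = 2: 21/2
a_2 = 1: 31/3
a_3 = 6: 207/20
a_4 = 1: 238/23
a_5 = 1: 445/43
a_6 = 4: 2018/195

2018/195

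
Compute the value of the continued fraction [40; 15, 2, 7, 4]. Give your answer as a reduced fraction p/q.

Starting at the tail and folding back:
Start with 4.
7 + 1/(4/1) = 7 + 1/4 = 29/4
2 + 1/(29/4) = 2 + 4/29 = 62/29
15 + 1/(62/29) = 15 + 29/62 = 959/62
40 + 1/(959/62) = 40 + 62/959 = 38422/959

38422/959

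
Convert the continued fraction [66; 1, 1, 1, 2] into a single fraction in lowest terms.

a_0 = 66: 66/1
a_1 = 1: 67/1
a_2 = 1: 133/2
a_3 = 1: 200/3
a_4 = 2: 533/8

533/8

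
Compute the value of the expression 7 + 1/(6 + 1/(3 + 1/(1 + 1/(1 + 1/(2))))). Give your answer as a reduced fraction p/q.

809/113

Start with 2.
1 + 1/(2/1) = 1 + 1/2 = 3/2
1 + 1/(3/2) = 1 + 2/3 = 5/3
3 + 1/(5/3) = 3 + 3/5 = 18/5
6 + 1/(18/5) = 6 + 5/18 = 113/18
7 + 1/(113/18) = 7 + 18/113 = 809/113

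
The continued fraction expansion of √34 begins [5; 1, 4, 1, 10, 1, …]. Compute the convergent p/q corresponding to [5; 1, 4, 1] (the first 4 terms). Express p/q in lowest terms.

35/6

Work from the innermost term outward:
Start with 1.
4 + 1/(1/1) = 4 + 1/1 = 5/1
1 + 1/(5/1) = 1 + 1/5 = 6/5
5 + 1/(6/5) = 5 + 5/6 = 35/6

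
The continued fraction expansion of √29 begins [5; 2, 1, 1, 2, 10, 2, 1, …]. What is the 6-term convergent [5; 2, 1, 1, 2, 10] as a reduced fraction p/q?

Use the convergent recurrence hₖ = aₖ·hₖ₋₁ + hₖ₋₂ (and likewise for the denominators kₖ):
a_0 = 5: 5/1
a_1 = 2: 11/2
a_2 = 1: 16/3
a_3 = 1: 27/5
a_4 = 2: 70/13
a_5 = 10: 727/135

727/135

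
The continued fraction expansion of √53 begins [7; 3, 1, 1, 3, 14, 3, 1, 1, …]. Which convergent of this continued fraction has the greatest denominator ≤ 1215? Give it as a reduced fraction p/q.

7979/1096

List convergents until the denominator exceeds the bound:
a_0 = 7: 7/1  (≤ bound)
a_1 = 3: 22/3  (≤ bound)
a_2 = 1: 29/4  (≤ bound)
a_3 = 1: 51/7  (≤ bound)
a_4 = 3: 182/25  (≤ bound)
a_5 = 14: 2599/357  (≤ bound)
a_6 = 3: 7979/1096  (≤ bound)
a_7 = 1: 10578/1453  (> 1215, stop)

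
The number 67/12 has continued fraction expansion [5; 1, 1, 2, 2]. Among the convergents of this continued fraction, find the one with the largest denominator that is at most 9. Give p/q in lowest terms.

28/5

List convergents until the denominator exceeds the bound:
a_0 = 5: 5/1  (≤ bound)
a_1 = 1: 6/1  (≤ bound)
a_2 = 1: 11/2  (≤ bound)
a_3 = 2: 28/5  (≤ bound)
a_4 = 2: 67/12  (> 9, stop)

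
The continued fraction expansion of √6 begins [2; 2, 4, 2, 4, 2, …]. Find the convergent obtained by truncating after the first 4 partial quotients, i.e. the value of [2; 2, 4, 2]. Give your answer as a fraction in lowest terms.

49/20

Compute successive convergents:
a_0 = 2: 2/1
a_1 = 2: 5/2
a_2 = 4: 22/9
a_3 = 2: 49/20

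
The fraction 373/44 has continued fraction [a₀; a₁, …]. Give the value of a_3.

2

⌊373/44⌋ = 8, remainder 21
⌊44/21⌋ = 2, remainder 2
⌊21/2⌋ = 10, remainder 1
⌊2/1⌋ = 2, remainder 0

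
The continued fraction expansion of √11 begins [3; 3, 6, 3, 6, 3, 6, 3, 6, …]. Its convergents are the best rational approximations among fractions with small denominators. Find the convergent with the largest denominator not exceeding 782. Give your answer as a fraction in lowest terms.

List convergents until the denominator exceeds the bound:
a_0 = 3: 3/1  (≤ bound)
a_1 = 3: 10/3  (≤ bound)
a_2 = 6: 63/19  (≤ bound)
a_3 = 3: 199/60  (≤ bound)
a_4 = 6: 1257/379  (≤ bound)
a_5 = 3: 3970/1197  (> 782, stop)

1257/379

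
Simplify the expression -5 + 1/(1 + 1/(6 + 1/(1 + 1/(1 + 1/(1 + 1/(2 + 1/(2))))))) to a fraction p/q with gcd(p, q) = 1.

-599/145

Starting at the tail and folding back:
Start with 2.
2 + 1/(2/1) = 2 + 1/2 = 5/2
1 + 1/(5/2) = 1 + 2/5 = 7/5
1 + 1/(7/5) = 1 + 5/7 = 12/7
1 + 1/(12/7) = 1 + 7/12 = 19/12
6 + 1/(19/12) = 6 + 12/19 = 126/19
1 + 1/(126/19) = 1 + 19/126 = 145/126
-5 + 1/(145/126) = -5 + 126/145 = -599/145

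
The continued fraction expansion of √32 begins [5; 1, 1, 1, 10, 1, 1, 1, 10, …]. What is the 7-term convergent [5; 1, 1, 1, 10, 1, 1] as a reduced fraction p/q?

379/67

a_0 = 5: 5/1
a_1 = 1: 6/1
a_2 = 1: 11/2
a_3 = 1: 17/3
a_4 = 10: 181/32
a_5 = 1: 198/35
a_6 = 1: 379/67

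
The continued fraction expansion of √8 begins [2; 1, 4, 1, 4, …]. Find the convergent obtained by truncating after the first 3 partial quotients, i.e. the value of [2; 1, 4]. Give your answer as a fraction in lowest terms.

Start with 4.
1 + 1/(4/1) = 1 + 1/4 = 5/4
2 + 1/(5/4) = 2 + 4/5 = 14/5

14/5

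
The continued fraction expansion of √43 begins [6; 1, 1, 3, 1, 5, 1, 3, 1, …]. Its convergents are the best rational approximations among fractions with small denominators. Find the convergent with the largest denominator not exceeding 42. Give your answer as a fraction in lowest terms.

List convergents until the denominator exceeds the bound:
a_0 = 6: 6/1  (≤ bound)
a_1 = 1: 7/1  (≤ bound)
a_2 = 1: 13/2  (≤ bound)
a_3 = 3: 46/7  (≤ bound)
a_4 = 1: 59/9  (≤ bound)
a_5 = 5: 341/52  (> 42, stop)

59/9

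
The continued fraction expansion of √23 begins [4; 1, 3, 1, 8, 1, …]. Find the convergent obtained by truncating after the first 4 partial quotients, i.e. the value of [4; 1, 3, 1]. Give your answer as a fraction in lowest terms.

24/5

Work from the innermost term outward:
Start with 1.
3 + 1/(1/1) = 3 + 1/1 = 4/1
1 + 1/(4/1) = 1 + 1/4 = 5/4
4 + 1/(5/4) = 4 + 4/5 = 24/5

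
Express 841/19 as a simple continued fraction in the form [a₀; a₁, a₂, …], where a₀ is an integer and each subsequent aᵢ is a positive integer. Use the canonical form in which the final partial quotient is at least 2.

[44; 3, 1, 4]

Repeatedly divide and take the remainder:
841 ÷ 19 → quotient 44, remainder 5
19 ÷ 5 → quotient 3, remainder 4
5 ÷ 4 → quotient 1, remainder 1
4 ÷ 1 → quotient 4, remainder 0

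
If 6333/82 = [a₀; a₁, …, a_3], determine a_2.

⌊6333/82⌋ = 77, remainder 19
⌊82/19⌋ = 4, remainder 6
⌊19/6⌋ = 3, remainder 1

3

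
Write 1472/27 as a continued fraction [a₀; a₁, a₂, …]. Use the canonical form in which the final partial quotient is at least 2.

[54; 1, 1, 13]

⌊1472/27⌋ = 54, remainder 14
⌊27/14⌋ = 1, remainder 13
⌊14/13⌋ = 1, remainder 1
⌊13/1⌋ = 13, remainder 0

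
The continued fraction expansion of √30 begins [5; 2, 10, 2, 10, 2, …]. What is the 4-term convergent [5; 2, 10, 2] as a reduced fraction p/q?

Start with 2.
10 + 1/(2/1) = 10 + 1/2 = 21/2
2 + 1/(21/2) = 2 + 2/21 = 44/21
5 + 1/(44/21) = 5 + 21/44 = 241/44

241/44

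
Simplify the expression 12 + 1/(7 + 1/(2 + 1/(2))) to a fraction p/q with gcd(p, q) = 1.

449/37

a_0 = 12: 12/1
a_1 = 7: 85/7
a_2 = 2: 182/15
a_3 = 2: 449/37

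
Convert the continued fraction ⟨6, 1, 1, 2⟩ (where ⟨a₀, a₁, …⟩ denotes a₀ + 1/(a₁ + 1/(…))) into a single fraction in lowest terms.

33/5

Starting at the tail and folding back:
Start with 2.
1 + 1/(2/1) = 1 + 1/2 = 3/2
1 + 1/(3/2) = 1 + 2/3 = 5/3
6 + 1/(5/3) = 6 + 3/5 = 33/5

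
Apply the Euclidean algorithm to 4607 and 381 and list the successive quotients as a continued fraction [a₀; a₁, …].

[12; 10, 1, 7, 1, 3]

4607 ÷ 381 → quotient 12, remainder 35
381 ÷ 35 → quotient 10, remainder 31
35 ÷ 31 → quotient 1, remainder 4
31 ÷ 4 → quotient 7, remainder 3
4 ÷ 3 → quotient 1, remainder 1
3 ÷ 1 → quotient 3, remainder 0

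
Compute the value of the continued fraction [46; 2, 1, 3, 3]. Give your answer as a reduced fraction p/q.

1669/36

Work from the innermost term outward:
Start with 3.
3 + 1/(3/1) = 3 + 1/3 = 10/3
1 + 1/(10/3) = 1 + 3/10 = 13/10
2 + 1/(13/10) = 2 + 10/13 = 36/13
46 + 1/(36/13) = 46 + 13/36 = 1669/36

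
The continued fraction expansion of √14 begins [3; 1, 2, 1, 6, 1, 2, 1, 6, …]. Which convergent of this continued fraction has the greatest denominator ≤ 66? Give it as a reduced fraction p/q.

List convergents until the denominator exceeds the bound:
a_0 = 3: 3/1  (≤ bound)
a_1 = 1: 4/1  (≤ bound)
a_2 = 2: 11/3  (≤ bound)
a_3 = 1: 15/4  (≤ bound)
a_4 = 6: 101/27  (≤ bound)
a_5 = 1: 116/31  (≤ bound)
a_6 = 2: 333/89  (> 66, stop)

116/31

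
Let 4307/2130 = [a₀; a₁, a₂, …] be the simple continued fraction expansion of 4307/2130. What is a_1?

4307 ÷ 2130 → quotient 2, remainder 47
2130 ÷ 47 → quotient 45, remainder 15

45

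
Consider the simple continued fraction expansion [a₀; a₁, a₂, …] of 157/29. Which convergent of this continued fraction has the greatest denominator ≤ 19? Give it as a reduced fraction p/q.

List convergents until the denominator exceeds the bound:
a_0 = 5: 5/1  (≤ bound)
a_1 = 2: 11/2  (≤ bound)
a_2 = 2: 27/5  (≤ bound)
a_3 = 2: 65/12  (≤ bound)
a_4 = 2: 157/29  (> 19, stop)

65/12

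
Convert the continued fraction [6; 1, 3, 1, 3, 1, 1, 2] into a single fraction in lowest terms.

Use the convergent recurrence hₖ = aₖ·hₖ₋₁ + hₖ₋₂ (and likewise for the denominators kₖ):
a_0 = 6: 6/1
a_1 = 1: 7/1
a_2 = 3: 27/4
a_3 = 1: 34/5
a_4 = 3: 129/19
a_5 = 1: 163/24
a_6 = 1: 292/43
a_7 = 2: 747/110

747/110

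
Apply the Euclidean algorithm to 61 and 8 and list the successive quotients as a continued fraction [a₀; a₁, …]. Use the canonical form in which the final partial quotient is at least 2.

Apply division with remainder until the remainder is 0:
⌊61/8⌋ = 7, remainder 5
⌊8/5⌋ = 1, remainder 3
⌊5/3⌋ = 1, remainder 2
⌊3/2⌋ = 1, remainder 1
⌊2/1⌋ = 2, remainder 0

[7; 1, 1, 1, 2]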